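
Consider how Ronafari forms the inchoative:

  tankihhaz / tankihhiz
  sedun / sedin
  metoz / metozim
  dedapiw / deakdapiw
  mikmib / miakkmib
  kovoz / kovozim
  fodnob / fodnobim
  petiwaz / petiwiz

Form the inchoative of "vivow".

fodnob and mikmib both end in -b yet inflect differently (fodnobim, miakkmib), so the final letter is not what conditions the rule; the last vowel is.
"vivow" has last vowel 'o'. The stems whose last vowel is 'o' (kovoz → kovozim, metoz → metozim, fodnob → fodnobim) add -im.
The other patterns: stems whose last vowel is 'i' insert -ak- after the first vowel; stems whose last vowel is 'a' or 'u' change the last vowel to 'i'.
So vivow → vivowim.

vivowim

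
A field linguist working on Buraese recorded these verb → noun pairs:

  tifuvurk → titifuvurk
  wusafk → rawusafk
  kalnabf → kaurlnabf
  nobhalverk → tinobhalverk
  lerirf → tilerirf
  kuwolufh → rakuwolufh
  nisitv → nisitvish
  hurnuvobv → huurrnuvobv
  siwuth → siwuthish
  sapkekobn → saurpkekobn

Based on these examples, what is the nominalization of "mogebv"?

lerirf and kalnabf both end in -f yet inflect differently (tilerirf, kaurlnabf), so the final letter is not what conditions the rule; the second-to-last letter is.
"mogebv" has second-to-last letter 'b'. The stems whose second-to-last letter is 'b' (kalnabf → kaurlnabf, sapkekobn → saurpkekobn, hurnuvobv → huurrnuvobv) insert -ur- after the first vowel.
The other patterns: stems whose second-to-last letter is 'r' add the prefix ti-; stems whose second-to-last letter is 't' add -ish; stems whose second-to-last letter is 'f' add the prefix ra-.
So mogebv → mourgebv.

mourgebv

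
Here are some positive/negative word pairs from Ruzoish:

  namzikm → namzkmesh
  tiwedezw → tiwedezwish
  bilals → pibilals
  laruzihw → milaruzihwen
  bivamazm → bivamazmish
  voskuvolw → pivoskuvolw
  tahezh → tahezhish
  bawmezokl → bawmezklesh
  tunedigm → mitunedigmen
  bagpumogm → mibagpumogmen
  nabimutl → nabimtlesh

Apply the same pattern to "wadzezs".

wadzezsish

tiwedezw and voskuvolw both end in -w yet inflect differently (tiwedezwish, pivoskuvolw), so the final letter is not what conditions the rule; the second-to-last letter is.
"wadzezs" has second-to-last letter 'z'. The stems whose second-to-last letter is 'z' (tiwedezw → tiwedezwish, bivamazm → bivamazmish, tahezh → tahezhish) add -ish.
The other patterns: stems whose second-to-last letter is 'l' add the prefix pi-; stems whose second-to-last letter is 'g' or 'h' add mi- … -en around the stem; stems whose second-to-last letter is 'k' or 't' delete the last vowel and add -esh.
So wadzezs → wadzezsish.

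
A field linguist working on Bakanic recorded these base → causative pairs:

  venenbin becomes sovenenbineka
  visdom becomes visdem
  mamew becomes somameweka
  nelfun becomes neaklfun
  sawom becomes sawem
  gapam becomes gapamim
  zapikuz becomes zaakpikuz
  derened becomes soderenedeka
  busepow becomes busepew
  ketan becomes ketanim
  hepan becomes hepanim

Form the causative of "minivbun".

miaknivbun

"minivbun" has last vowel 'u'. The stems whose last vowel is 'u' (nelfun → neaklfun, zapikuz → zaakpikuz) insert -ak- after the first vowel.
So minivbun → miaknivbun.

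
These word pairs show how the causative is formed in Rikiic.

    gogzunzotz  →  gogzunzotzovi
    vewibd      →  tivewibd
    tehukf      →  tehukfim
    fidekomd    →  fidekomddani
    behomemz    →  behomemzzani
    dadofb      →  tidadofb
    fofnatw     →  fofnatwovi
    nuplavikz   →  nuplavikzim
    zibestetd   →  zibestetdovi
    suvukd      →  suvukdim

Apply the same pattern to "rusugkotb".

rusugkotbovi

suvukd and fidekomd both end in -d yet inflect differently (suvukdim, fidekomddani), so the final letter is not what conditions the rule; the second-to-last letter is.
"rusugkotb" has second-to-last letter 't'. The stems whose second-to-last letter is 't' (fofnatw → fofnatwovi, zibestetd → zibestetdovi, gogzunzotz → gogzunzotzovi) add -ovi.
So rusugkotb → rusugkotbovi.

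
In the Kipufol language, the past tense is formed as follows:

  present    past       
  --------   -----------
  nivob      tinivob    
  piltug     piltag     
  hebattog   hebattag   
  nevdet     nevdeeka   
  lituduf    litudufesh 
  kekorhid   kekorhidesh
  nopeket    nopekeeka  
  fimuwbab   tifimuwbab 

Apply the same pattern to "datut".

nivob and hebattog both have last vowel 'o' yet inflect differently (tinivob, hebattag), so the last vowel is not what conditions the rule; the final letter is.
"datut" ends in -t. The stems ending in -t (nevdet → nevdeeka, nopeket → nopekeeka) drop the final letter and add -eka.
The other patterns: stems ending in -b add the prefix ti-; stems ending in -g change the last vowel to 'a'; stems ending in -d or -f add -esh.
So datut → datueka.

datueka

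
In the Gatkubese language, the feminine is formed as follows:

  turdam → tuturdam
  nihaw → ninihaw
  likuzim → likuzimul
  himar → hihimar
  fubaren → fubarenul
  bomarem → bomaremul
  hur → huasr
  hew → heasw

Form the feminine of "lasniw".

"lasniw" has 2 vowels. The stems with 2 vowels (nihaw → ninihaw, turdam → tuturdam, himar → hihimar) repeat the first consonant+vowel as a prefix.
So lasniw → lalasniw.

lalasniw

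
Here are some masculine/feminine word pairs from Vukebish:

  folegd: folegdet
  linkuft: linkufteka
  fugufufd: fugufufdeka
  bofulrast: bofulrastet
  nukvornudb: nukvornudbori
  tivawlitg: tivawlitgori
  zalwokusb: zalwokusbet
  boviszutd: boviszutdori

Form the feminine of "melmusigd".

"melmusigd" has second-to-last letter 'g'. The one such stem in the data (folegd → folegdet) adds -et, so the same rule applies.
So melmusigd → melmusigdet.

melmusigdet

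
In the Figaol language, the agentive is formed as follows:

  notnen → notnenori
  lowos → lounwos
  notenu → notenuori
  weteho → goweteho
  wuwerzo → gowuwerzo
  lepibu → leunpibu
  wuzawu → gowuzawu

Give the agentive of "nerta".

notenu and lepibu both end in -u yet inflect differently (notenuori, leunpibu), so the final letter is not what conditions the rule; the first letter is.
"nerta" begins with n-. The stems beginning with n- (notenu → notenuori, notnen → notnenori) add -ori.
The other patterns: stems beginning with l- insert -un- after the first vowel; stems beginning with w- add the prefix go-.
So nerta → nertaori.

nertaori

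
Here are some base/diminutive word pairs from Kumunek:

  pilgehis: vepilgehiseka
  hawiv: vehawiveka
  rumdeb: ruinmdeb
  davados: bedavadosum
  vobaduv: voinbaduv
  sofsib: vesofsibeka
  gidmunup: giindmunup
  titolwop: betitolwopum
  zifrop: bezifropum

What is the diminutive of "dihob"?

bedihobum

pilgehis and davados both end in -s yet inflect differently (vepilgehiseka, bedavadosum), so the final letter is not what conditions the rule; the last vowel is.
"dihob" has last vowel 'o'. The stems whose last vowel is 'o' (davados → bedavadosum, zifrop → bezifropum, titolwop → betitolwopum) add be- … -um around the stem.
The other patterns: stems whose last vowel is 'i' add ve- … -eka around the stem; stems whose last vowel is 'e' or 'u' insert -in- after the first vowel.
So dihob → bedihobum.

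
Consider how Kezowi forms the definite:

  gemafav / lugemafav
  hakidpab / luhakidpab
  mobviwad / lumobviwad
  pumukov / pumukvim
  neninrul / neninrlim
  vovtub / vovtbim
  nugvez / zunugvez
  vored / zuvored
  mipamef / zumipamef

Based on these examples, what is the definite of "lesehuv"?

gemafav and pumukov both end in -v yet inflect differently (lugemafav, pumukvim), so the final letter is not what conditions the rule; the last vowel is.
"lesehuv" has last vowel 'u'. The stems whose last vowel is 'u' (neninrul → neninrlim, vovtub → vovtbim) delete the last vowel and add -im.
So lesehuv → lesehvim.

lesehvim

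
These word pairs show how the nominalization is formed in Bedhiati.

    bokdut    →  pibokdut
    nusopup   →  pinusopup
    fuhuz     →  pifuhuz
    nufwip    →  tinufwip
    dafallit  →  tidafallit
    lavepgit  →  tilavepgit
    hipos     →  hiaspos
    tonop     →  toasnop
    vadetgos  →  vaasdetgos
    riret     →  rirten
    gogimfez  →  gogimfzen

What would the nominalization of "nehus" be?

nusopup and nufwip both end in -p yet inflect differently (pinusopup, tinufwip), so the final letter is not what conditions the rule; the last vowel is.
"nehus" has last vowel 'u'. The stems whose last vowel is 'u' (bokdut → pibokdut, nusopup → pinusopup, fuhuz → pifuhuz) add the prefix pi-.
The other patterns: stems whose last vowel is 'i' add the prefix ti-; stems whose last vowel is 'o' insert -as- after the first vowel; stems whose last vowel is 'e' delete the last vowel and add -en.
So nehus → pinehus.

pinehus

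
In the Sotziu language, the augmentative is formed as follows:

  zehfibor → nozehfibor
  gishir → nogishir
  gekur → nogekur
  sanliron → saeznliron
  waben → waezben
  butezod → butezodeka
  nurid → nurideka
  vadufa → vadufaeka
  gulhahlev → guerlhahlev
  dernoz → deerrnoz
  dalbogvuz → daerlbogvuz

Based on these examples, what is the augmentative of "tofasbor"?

notofasbor

"tofasbor" ends in -r. The stems ending in -r (zehfibor → nozehfibor, gishir → nogishir, gekur → nogekur) add the prefix no-.
So tofasbor → notofasbor.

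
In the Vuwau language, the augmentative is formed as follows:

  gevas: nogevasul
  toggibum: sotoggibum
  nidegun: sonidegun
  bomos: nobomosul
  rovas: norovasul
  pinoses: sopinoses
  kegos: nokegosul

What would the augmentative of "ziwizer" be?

soziwizer

"ziwizer" has 3 vowels. The stems with 3 vowels (nidegun → sonidegun, toggibum → sotoggibum, pinoses → sopinoses) add the prefix so-.
So ziwizer → soziwizer.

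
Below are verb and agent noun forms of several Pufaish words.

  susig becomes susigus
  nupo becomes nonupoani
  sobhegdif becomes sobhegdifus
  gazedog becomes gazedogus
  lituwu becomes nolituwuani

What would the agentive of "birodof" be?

gazedog and nupo both have last vowel 'o' yet inflect differently (gazedogus, nonupoani), so the last vowel is not what conditions the rule; whether the stem ends in a vowel or a consonant is.
"birodof" ends in a consonant. The stems ending in a consonant (susig → susigus, gazedog → gazedogus, sobhegdif → sobhegdifus) add -us.
The other pattern: stems ending in a vowel add no- … -ani around the stem.
So birodof → birodofus.

birodofus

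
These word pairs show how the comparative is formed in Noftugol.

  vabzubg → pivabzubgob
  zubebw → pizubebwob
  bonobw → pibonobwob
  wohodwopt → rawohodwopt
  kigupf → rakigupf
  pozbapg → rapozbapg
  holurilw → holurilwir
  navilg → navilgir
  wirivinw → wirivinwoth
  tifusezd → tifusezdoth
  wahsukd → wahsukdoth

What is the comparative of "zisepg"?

"zisepg" has second-to-last letter 'p'. The stems whose second-to-last letter is 'p' (wohodwopt → rawohodwopt, kigupf → rakigupf, pozbapg → rapozbapg) add the prefix ra-.
So zisepg → razisepg.

razisepg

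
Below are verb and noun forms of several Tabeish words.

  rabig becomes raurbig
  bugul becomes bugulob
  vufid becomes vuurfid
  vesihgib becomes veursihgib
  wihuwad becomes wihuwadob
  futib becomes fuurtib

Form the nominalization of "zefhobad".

zefhobadob

vufid and wihuwad both end in -d yet inflect differently (vuurfid, wihuwadob), so the final letter is not what conditions the rule; the last vowel is.
"zefhobad" has last vowel 'a'. The one such stem in the data (wihuwad → wihuwadob) adds -ob, so the same rule applies.
The other pattern: stems whose last vowel is 'i' insert -ur- after the first vowel.
So zefhobad → zefhobadob.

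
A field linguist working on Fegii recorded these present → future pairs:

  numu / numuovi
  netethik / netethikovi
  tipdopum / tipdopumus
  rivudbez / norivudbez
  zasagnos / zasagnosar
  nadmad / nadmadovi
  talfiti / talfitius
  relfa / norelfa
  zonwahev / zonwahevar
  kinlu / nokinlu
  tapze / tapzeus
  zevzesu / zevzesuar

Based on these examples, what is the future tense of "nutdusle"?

zevzesu and numu both end in -u yet inflect differently (zevzesuar, numuovi), so the final letter is not what conditions the rule; the first letter is.
"nutdusle" begins with n-. The stems beginning with n- (nadmad → nadmadovi, netethik → netethikovi, numu → numuovi) add -ovi.
The other patterns: stems beginning with t- add -us; stems beginning with z- add -ar; stems beginning with k- or r- add the prefix no-.
So nutdusle → nutdusleovi.

nutdusleovi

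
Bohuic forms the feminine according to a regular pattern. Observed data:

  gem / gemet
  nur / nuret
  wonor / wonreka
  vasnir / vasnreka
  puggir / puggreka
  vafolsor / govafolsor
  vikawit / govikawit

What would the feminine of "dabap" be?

dabpeka

nur and wonor both end in -r yet inflect differently (nuret, wonreka), so the final letter is not what conditions the rule; the number of vowels is.
"dabap" has 2 vowels. The stems with 2 vowels (wonor → wonreka, vasnir → vasnreka, puggir → puggreka) delete the last vowel and add -eka.
So dabap → dabpeka.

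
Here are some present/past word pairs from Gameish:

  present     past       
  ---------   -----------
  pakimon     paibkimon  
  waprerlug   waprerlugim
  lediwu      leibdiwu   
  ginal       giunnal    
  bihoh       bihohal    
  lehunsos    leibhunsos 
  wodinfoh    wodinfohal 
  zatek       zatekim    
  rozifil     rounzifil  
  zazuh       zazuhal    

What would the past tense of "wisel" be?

"wisel" ends in -l. The stems ending in -l (ginal → giunnal, rozifil → rounzifil) insert -un- after the first vowel.
So wisel → wiunsel.

wiunsel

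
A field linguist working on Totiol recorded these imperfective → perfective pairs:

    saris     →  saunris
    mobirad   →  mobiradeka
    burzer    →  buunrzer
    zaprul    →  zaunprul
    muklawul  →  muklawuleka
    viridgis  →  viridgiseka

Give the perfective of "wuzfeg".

wuunzfeg

"wuzfeg" has 2 vowels. The stems with 2 vowels (burzer → buunrzer, zaprul → zaunprul, saris → saunris) insert -un- after the first vowel.
So wuzfeg → wuunzfeg.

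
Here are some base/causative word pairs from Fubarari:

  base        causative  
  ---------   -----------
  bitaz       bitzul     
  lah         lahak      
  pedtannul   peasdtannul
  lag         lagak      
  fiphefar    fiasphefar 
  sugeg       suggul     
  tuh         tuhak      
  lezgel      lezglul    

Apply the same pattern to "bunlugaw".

lag and sugeg both end in -g yet inflect differently (lagak, suggul), so the final letter is not what conditions the rule; the number of vowels is.
"bunlugaw" has 3 vowels. The stems with 3 vowels (fiphefar → fiasphefar, pedtannul → peasdtannul) insert -as- after the first vowel.
The other patterns: stems with 1 vowel add -ak; stems with 2 vowels delete the last vowel and add -ul.
So bunlugaw → buasnlugaw.

buasnlugaw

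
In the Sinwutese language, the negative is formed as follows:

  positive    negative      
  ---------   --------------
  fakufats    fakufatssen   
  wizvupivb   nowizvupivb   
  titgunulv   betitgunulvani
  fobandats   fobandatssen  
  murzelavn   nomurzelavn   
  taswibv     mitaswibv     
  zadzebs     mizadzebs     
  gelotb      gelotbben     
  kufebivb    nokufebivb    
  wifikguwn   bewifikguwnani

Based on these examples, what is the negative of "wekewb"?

bewekewbani

zadzebs and fakufats both end in -s yet inflect differently (mizadzebs, fakufatssen), so the final letter is not what conditions the rule; the second-to-last letter is.
"wekewb" has second-to-last letter 'w'. The one such stem in the data (wifikguwn → bewifikguwnani) adds be- … -ani around the stem, so the same rule applies.
So wekewb → bewekewbani.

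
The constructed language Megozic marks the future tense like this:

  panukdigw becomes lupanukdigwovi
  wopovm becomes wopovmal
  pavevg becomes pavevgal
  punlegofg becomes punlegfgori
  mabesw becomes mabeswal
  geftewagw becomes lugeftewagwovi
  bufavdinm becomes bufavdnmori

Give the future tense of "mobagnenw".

mobagnnwori

"mobagnenw" has second-to-last letter 'n'. The one such stem in the data (bufavdinm → bufavdnmori) deletes the last vowel and adds -ori (as does punlegofg), so the same rule applies.
So mobagnenw → mobagnnwori.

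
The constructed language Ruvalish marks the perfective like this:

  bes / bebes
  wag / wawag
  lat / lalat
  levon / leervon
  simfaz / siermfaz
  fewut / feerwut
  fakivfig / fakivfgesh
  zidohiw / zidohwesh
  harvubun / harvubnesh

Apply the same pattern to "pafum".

lat and fewut both end in -t yet inflect differently (lalat, feerwut), so the final letter is not what conditions the rule; the number of vowels is.
"pafum" has 2 vowels. The stems with 2 vowels (levon → leervon, simfaz → siermfaz, fewut → feerwut) insert -er- after the first vowel.
So pafum → paerfum.

paerfum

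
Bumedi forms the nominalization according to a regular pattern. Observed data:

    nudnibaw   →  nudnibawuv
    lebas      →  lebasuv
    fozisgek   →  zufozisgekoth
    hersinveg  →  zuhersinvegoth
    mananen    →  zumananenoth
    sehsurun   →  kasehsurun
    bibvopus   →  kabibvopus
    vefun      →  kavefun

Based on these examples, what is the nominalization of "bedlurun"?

mananen and sehsurun both end in -n yet inflect differently (zumananenoth, kasehsurun), so the final letter is not what conditions the rule; the last vowel is.
"bedlurun" has last vowel 'u'. The stems whose last vowel is 'u' (sehsurun → kasehsurun, bibvopus → kabibvopus, vefun → kavefun) add the prefix ka-.
So bedlurun → kabedlurun.

kabedlurun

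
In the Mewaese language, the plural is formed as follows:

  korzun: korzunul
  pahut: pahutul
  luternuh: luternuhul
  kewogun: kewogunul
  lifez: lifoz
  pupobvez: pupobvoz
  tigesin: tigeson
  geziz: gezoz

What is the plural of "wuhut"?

korzun and tigesin both end in -n yet inflect differently (korzunul, tigeson), so the final letter is not what conditions the rule; the last vowel is.
"wuhut" has last vowel 'u'. The stems whose last vowel is 'u' (korzun → korzunul, pahut → pahutul, luternuh → luternuhul) add -ul.
The other pattern: stems whose last vowel is 'e' or 'i' change the last vowel to 'o'.
So wuhut → wuhutul.

wuhutul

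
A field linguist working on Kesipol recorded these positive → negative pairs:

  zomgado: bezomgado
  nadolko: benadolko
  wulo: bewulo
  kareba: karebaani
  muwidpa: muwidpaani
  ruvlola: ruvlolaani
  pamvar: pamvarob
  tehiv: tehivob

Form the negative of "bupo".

kareba and pamvar both have last vowel 'a' yet inflect differently (karebaani, pamvarob), so the last vowel is not what conditions the rule; the final letter is.
"bupo" ends in -o. The stems ending in -o (zomgado → bezomgado, nadolko → benadolko, wulo → bewulo) add the prefix be-.
The other patterns: stems ending in -a add -ani; stems ending in -r or -v add -ob.
So bupo → bebupo.

bebupo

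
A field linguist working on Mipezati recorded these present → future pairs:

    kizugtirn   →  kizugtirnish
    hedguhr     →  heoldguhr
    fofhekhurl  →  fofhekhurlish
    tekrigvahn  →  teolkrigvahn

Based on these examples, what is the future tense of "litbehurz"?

litbehurzish

"litbehurz" has second-to-last letter 'r'. The stems whose second-to-last letter is 'r' (fofhekhurl → fofhekhurlish, kizugtirn → kizugtirnish) add -ish.
The other pattern: stems whose second-to-last letter is 'h' insert -ol- after the first vowel.
So litbehurz → litbehurzish.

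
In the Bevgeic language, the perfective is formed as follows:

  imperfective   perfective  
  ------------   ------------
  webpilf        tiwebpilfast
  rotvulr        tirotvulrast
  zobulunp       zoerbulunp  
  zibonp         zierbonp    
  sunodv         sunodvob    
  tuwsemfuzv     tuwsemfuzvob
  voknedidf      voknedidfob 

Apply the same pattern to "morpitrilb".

timorpitrilbast

webpilf and voknedidf both end in -f yet inflect differently (tiwebpilfast, voknedidfob), so the final letter is not what conditions the rule; the second-to-last letter is.
"morpitrilb" has second-to-last letter 'l'. The stems whose second-to-last letter is 'l' (webpilf → tiwebpilfast, rotvulr → tirotvulrast) add ti- … -ast around the stem.
So morpitrilb → timorpitrilbast.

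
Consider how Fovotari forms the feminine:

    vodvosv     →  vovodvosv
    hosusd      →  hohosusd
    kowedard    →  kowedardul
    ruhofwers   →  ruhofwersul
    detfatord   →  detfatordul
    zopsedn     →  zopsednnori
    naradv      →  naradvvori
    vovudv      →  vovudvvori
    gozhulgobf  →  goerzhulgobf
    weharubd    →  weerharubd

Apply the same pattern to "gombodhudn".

"gombodhudn" has second-to-last letter 'd'. The stems whose second-to-last letter is 'd' (zopsedn → zopsednnori, naradv → naradvvori, vovudv → vovudvvori) double the final consonant and add -ori.
So gombodhudn → gombodhudnnori.

gombodhudnnori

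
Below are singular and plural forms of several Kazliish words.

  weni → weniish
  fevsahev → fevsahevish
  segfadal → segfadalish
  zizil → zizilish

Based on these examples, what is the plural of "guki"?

Every pair shown (weni → weniish, fevsahev → fevsahevish, segfadal → segfadalish, …) follows the same rule: add -ish.
So guki → gukiish.

gukiish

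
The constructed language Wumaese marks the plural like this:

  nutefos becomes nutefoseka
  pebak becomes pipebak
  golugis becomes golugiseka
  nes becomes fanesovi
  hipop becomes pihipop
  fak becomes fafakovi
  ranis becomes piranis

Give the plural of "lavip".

pilavip

"lavip" has 2 vowels. The stems with 2 vowels (pebak → pipebak, ranis → piranis, hipop → pihipop) add the prefix pi-.
So lavip → pilavip.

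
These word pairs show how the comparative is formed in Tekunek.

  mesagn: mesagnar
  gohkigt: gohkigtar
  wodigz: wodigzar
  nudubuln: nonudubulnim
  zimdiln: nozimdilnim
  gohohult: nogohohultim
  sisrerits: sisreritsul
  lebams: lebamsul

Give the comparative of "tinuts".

mesagn and nudubuln both end in -n yet inflect differently (mesagnar, nonudubulnim), so the final letter is not what conditions the rule; the second-to-last letter is.
"tinuts" has second-to-last letter 't'. The one such stem in the data (sisrerits → sisreritsul) adds -ul, so the same rule applies.
The other patterns: stems whose second-to-last letter is 'g' add -ar; stems whose second-to-last letter is 'l' add no- … -im around the stem.
So tinuts → tinutsul.

tinutsul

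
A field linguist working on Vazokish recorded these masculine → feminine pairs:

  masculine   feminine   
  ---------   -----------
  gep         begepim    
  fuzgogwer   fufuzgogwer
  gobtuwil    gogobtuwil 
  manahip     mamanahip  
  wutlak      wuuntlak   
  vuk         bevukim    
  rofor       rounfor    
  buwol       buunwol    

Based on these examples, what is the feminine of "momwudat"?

vuk and wutlak both end in -k yet inflect differently (bevukim, wuuntlak), so the final letter is not what conditions the rule; the number of vowels is.
"momwudat" has 3 vowels. The stems with 3 vowels (gobtuwil → gogobtuwil, fuzgogwer → fufuzgogwer, manahip → mamanahip) repeat the first consonant+vowel as a prefix.
The other patterns: stems with 1 vowel add be- … -im around the stem; stems with 2 vowels insert -un- after the first vowel.
So momwudat → momomwudat.

momomwudat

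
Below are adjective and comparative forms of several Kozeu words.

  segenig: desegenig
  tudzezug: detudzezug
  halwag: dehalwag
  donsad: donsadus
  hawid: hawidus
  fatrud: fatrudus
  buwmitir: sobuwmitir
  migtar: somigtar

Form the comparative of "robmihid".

robmihidus

halwag and donsad both have last vowel 'a' yet inflect differently (dehalwag, donsadus), so the last vowel is not what conditions the rule; the final letter is.
"robmihid" ends in -d. The stems ending in -d (donsad → donsadus, hawid → hawidus, fatrud → fatrudus) add -us.
The other patterns: stems ending in -g add the prefix de-; stems ending in -r add the prefix so-.
So robmihid → robmihidus.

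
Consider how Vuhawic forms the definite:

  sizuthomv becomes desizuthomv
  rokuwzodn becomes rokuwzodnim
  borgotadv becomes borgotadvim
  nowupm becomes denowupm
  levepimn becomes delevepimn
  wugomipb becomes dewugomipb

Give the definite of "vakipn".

devakipn

"vakipn" has second-to-last letter 'p'. The stems whose second-to-last letter is 'p' (wugomipb → dewugomipb, nowupm → denowupm) add the prefix de-.
The other pattern: stems whose second-to-last letter is 'd' add -im.
So vakipn → devakipn.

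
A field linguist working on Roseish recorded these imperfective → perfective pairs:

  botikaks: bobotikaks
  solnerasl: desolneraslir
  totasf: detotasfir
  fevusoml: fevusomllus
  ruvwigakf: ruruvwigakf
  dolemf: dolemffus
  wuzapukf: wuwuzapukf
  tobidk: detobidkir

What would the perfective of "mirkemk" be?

dolemf and ruvwigakf both end in -f yet inflect differently (dolemffus, ruruvwigakf), so the final letter is not what conditions the rule; the second-to-last letter is.
"mirkemk" has second-to-last letter 'm'. The stems whose second-to-last letter is 'm' (dolemf → dolemffus, fevusoml → fevusomllus) double the final consonant and add -us.
The other patterns: stems whose second-to-last letter is 'k' repeat the first consonant+vowel as a prefix; stems whose second-to-last letter is 'd' or 's' add de- … -ir around the stem.
So mirkemk → mirkemkkus.

mirkemkkus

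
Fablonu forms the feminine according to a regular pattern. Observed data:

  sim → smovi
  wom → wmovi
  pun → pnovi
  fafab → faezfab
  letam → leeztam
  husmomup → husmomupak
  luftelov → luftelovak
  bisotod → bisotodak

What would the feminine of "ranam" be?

sim and letam both end in -m yet inflect differently (smovi, leeztam), so the final letter is not what conditions the rule; the number of vowels is.
"ranam" has 2 vowels. The stems with 2 vowels (fafab → faezfab, letam → leeztam) insert -ez- after the first vowel.
The other patterns: stems with 1 vowel delete the last vowel and add -ovi; stems with 3 vowels add -ak.
So ranam → raeznam.

raeznam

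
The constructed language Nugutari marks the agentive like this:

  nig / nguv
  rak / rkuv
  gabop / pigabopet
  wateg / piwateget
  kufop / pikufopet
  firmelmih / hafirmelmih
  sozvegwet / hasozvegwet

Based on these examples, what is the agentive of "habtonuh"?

nig and wateg both end in -g yet inflect differently (nguv, piwateget), so the final letter is not what conditions the rule; the number of vowels is.
"habtonuh" has 3 vowels. The stems with 3 vowels (firmelmih → hafirmelmih, sozvegwet → hasozvegwet) add the prefix ha-.
The other patterns: stems with 1 vowel delete the last vowel and add -uv; stems with 2 vowels add pi- … -et around the stem.
So habtonuh → hahabtonuh.

hahabtonuh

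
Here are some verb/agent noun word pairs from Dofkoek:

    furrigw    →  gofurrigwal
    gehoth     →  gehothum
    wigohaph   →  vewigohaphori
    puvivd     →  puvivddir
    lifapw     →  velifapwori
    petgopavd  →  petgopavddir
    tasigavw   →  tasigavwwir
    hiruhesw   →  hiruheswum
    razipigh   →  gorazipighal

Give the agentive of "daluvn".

wigohaph and razipigh both end in -h yet inflect differently (vewigohaphori, gorazipighal), so the final letter is not what conditions the rule; the second-to-last letter is.
"daluvn" has second-to-last letter 'v'. The stems whose second-to-last letter is 'v' (tasigavw → tasigavwwir, petgopavd → petgopavddir, puvivd → puvivddir) double the final consonant and add -ir.
So daluvn → daluvnnir.

daluvnnir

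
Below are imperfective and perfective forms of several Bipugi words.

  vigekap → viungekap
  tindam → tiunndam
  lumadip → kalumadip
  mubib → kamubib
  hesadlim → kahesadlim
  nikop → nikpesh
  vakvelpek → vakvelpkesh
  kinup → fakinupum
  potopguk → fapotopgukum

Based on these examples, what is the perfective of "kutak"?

kuuntak

vigekap and lumadip both end in -p yet inflect differently (viungekap, kalumadip), so the final letter is not what conditions the rule; the last vowel is.
"kutak" has last vowel 'a'. The stems whose last vowel is 'a' (vigekap → viungekap, tindam → tiunndam) insert -un- after the first vowel.
The other patterns: stems whose last vowel is 'i' add the prefix ka-; stems whose last vowel is 'e' or 'o' delete the last vowel and add -esh; stems whose last vowel is 'u' add fa- … -um around the stem.
So kutak → kuuntak.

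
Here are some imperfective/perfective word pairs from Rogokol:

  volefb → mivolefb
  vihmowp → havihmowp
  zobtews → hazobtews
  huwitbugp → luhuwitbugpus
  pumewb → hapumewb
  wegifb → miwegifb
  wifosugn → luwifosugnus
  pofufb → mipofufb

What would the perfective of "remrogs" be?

vihmowp and huwitbugp both end in -p yet inflect differently (havihmowp, luhuwitbugpus), so the final letter is not what conditions the rule; the second-to-last letter is.
"remrogs" has second-to-last letter 'g'. The stems whose second-to-last letter is 'g' (wifosugn → luwifosugnus, huwitbugp → luhuwitbugpus) add lu- … -us around the stem.
The other patterns: stems whose second-to-last letter is 'w' add the prefix ha-; stems whose second-to-last letter is 'f' add the prefix mi-.
So remrogs → luremrogsus.

luremrogsus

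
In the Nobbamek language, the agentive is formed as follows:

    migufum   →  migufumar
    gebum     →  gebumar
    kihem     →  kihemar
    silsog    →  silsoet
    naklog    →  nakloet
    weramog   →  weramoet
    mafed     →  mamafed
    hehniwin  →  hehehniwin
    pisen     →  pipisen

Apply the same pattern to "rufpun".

kihem and mafed both have last vowel 'e' yet inflect differently (kihemar, mamafed), so the last vowel is not what conditions the rule; the final letter is.
"rufpun" ends in -n. The stems ending in -n (hehniwin → hehehniwin, pisen → pipisen) repeat the first consonant+vowel as a prefix.
The other patterns: stems ending in -m add -ar; stems ending in -g drop the final letter and add -et.
So rufpun → rurufpun.

rurufpun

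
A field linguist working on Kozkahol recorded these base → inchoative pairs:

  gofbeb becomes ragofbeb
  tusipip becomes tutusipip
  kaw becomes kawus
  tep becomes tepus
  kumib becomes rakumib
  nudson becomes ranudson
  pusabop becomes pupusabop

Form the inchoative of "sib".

"sib" has 1 vowel. The stems with 1 vowel (kaw → kawus, tep → tepus) add -us.
So sib → sibus.

sibus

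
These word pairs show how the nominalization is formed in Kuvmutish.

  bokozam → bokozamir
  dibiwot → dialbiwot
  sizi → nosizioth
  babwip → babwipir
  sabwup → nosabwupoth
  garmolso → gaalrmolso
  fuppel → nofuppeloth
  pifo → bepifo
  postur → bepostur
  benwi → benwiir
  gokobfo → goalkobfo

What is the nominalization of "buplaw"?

buplawir

pifo and garmolso both end in -o yet inflect differently (bepifo, gaalrmolso), so the final letter is not what conditions the rule; the first letter is.
"buplaw" begins with b-. The stems beginning with b- (bokozam → bokozamir, benwi → benwiir, babwip → babwipir) add -ir.
So buplaw → buplawir.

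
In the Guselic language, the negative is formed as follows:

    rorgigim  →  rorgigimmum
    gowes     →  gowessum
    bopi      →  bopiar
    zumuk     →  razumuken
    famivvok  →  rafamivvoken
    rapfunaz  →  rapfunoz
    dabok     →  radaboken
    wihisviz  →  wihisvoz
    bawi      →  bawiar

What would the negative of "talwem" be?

bawi and wihisviz both have last vowel 'i' yet inflect differently (bawiar, wihisvoz), so the last vowel is not what conditions the rule; the final letter is.
"talwem" ends in -m. The one such stem in the data (rorgigim → rorgigimmum) doubles the final consonant and adds -um (as does gowes), so the same rule applies.
The other patterns: stems ending in -i add -ar; stems ending in -z change the last vowel to 'o'; stems ending in -k add ra- … -en around the stem.
So talwem → talwemmum.

talwemmum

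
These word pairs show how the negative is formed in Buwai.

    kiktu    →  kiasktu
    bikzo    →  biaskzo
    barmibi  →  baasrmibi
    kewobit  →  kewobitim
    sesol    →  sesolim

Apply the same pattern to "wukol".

wukolim

barmibi and kewobit both have last vowel 'i' yet inflect differently (baasrmibi, kewobitim), so the last vowel is not what conditions the rule; whether the stem ends in a vowel or a consonant is.
"wukol" ends in a consonant. The stems ending in a consonant (kewobit → kewobitim, sesol → sesolim) add -im.
So wukol → wukolim.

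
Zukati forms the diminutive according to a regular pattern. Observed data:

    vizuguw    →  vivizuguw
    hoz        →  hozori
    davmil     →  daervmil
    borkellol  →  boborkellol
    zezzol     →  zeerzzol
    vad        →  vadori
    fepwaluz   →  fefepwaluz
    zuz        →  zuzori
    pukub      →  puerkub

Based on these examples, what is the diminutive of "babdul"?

zezzol and borkellol both end in -l yet inflect differently (zeerzzol, boborkellol), so the final letter is not what conditions the rule; the number of vowels is.
"babdul" has 2 vowels. The stems with 2 vowels (pukub → puerkub, zezzol → zeerzzol, davmil → daervmil) insert -er- after the first vowel.
The other patterns: stems with 1 vowel add -ori; stems with 3 vowels repeat the first consonant+vowel as a prefix.
So babdul → baerbdul.

baerbdul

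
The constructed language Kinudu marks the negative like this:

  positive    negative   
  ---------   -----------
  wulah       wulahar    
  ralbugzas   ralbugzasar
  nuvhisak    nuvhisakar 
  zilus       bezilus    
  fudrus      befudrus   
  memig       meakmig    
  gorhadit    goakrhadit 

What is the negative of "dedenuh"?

bededenuh

ralbugzas and zilus both end in -s yet inflect differently (ralbugzasar, bezilus), so the final letter is not what conditions the rule; the last vowel is.
"dedenuh" has last vowel 'u'. The stems whose last vowel is 'u' (zilus → bezilus, fudrus → befudrus) add the prefix be-.
The other patterns: stems whose last vowel is 'a' add -ar; stems whose last vowel is 'i' insert -ak- after the first vowel.
So dedenuh → bededenuh.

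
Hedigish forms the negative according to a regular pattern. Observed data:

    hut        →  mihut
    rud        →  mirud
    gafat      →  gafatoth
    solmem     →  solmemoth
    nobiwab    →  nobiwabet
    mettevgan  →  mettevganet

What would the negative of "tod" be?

hut and gafat both end in -t yet inflect differently (mihut, gafatoth), so the final letter is not what conditions the rule; the number of vowels is.
"tod" has 1 vowel. The stems with 1 vowel (hut → mihut, rud → mirud) add the prefix mi-.
The other patterns: stems with 2 vowels add -oth; stems with 3 vowels add -et.
So tod → mitod.

mitod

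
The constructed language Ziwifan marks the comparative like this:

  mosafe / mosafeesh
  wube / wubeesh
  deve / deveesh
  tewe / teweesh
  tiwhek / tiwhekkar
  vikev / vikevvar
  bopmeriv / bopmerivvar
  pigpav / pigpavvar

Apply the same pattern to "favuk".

favukkar

mosafe and tiwhek both have last vowel 'e' yet inflect differently (mosafeesh, tiwhekkar), so the last vowel is not what conditions the rule; the final letter is.
"favuk" ends in -k. The one such stem in the data (tiwhek → tiwhekkar) doubles the final consonant and adds -ar (as do vikev, bopmeriv), so the same rule applies.
So favuk → favukkar.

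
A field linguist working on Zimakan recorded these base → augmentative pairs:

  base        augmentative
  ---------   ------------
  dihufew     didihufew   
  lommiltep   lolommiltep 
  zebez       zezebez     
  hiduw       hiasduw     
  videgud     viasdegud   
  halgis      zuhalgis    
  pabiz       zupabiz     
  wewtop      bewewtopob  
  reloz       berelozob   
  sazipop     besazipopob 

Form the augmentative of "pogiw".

zupogiw

dihufew and hiduw both end in -w yet inflect differently (didihufew, hiasduw), so the final letter is not what conditions the rule; the last vowel is.
"pogiw" has last vowel 'i'. The stems whose last vowel is 'i' (halgis → zuhalgis, pabiz → zupabiz) add the prefix zu-.
The other patterns: stems whose last vowel is 'e' repeat the first consonant+vowel as a prefix; stems whose last vowel is 'u' insert -as- after the first vowel; stems whose last vowel is 'o' add be- … -ob around the stem.
So pogiw → zupogiw.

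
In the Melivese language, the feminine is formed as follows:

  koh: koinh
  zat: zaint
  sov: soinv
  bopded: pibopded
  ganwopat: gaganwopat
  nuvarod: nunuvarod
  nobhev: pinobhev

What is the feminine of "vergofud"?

vevergofud

sov and nobhev both end in -v yet inflect differently (soinv, pinobhev), so the final letter is not what conditions the rule; the number of vowels is.
"vergofud" has 3 vowels. The stems with 3 vowels (nuvarod → nunuvarod, ganwopat → gaganwopat) repeat the first consonant+vowel as a prefix.
So vergofud → vevergofud.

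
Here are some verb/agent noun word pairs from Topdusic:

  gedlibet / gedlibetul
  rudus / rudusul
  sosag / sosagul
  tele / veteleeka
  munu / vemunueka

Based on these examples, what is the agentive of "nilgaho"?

gedlibet and tele both have last vowel 'e' yet inflect differently (gedlibetul, veteleeka), so the last vowel is not what conditions the rule; whether the stem ends in a vowel or a consonant is.
"nilgaho" ends in a vowel. The stems ending in a vowel (tele → veteleeka, munu → vemunueka) add ve- … -eka around the stem.
The other pattern: stems ending in a consonant add -ul.
So nilgaho → venilgahoeka.

venilgahoeka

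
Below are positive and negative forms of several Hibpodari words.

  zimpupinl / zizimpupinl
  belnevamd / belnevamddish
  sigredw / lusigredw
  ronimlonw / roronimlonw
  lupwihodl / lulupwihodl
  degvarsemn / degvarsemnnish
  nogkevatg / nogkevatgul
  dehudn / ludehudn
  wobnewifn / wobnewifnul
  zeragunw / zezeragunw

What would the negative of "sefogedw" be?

degvarsemn and dehudn both end in -n yet inflect differently (degvarsemnnish, ludehudn), so the final letter is not what conditions the rule; the second-to-last letter is.
"sefogedw" has second-to-last letter 'd'. The stems whose second-to-last letter is 'd' (dehudn → ludehudn, lupwihodl → lulupwihodl, sigredw → lusigredw) add the prefix lu-.
The other patterns: stems whose second-to-last letter is 'm' double the final consonant and add -ish; stems whose second-to-last letter is 'n' repeat the first consonant+vowel as a prefix; stems whose second-to-last letter is 'f' or 't' add -ul.
So sefogedw → lusefogedw.

lusefogedw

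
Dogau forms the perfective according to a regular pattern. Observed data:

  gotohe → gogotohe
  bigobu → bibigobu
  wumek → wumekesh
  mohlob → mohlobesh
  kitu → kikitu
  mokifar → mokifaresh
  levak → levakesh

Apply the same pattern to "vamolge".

vavamolge

wumek and gotohe both have last vowel 'e' yet inflect differently (wumekesh, gogotohe), so the last vowel is not what conditions the rule; whether the stem ends in a vowel or a consonant is.
"vamolge" ends in a vowel. The stems ending in a vowel (bigobu → bibigobu, kitu → kikitu, gotohe → gogotohe) repeat the first consonant+vowel as a prefix.
So vamolge → vavamolge.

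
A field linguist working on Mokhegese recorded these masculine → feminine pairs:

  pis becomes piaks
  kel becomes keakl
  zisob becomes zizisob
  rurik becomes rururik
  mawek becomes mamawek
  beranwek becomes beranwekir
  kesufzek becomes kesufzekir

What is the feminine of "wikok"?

rurik and beranwek both end in -k yet inflect differently (rururik, beranwekir), so the final letter is not what conditions the rule; the number of vowels is.
"wikok" has 2 vowels. The stems with 2 vowels (zisob → zizisob, rurik → rururik, mawek → mamawek) repeat the first consonant+vowel as a prefix.
So wikok → wiwikok.

wiwikok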